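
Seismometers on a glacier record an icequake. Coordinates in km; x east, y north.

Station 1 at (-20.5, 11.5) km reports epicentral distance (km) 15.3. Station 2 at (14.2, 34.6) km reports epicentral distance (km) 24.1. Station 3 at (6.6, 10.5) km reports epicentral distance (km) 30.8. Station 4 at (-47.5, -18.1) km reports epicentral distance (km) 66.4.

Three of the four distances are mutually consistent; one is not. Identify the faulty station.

Station 1

Solve using three stations at a time. Using Station 2, Station 3, Station 4 (subtract circle equations pairwise → linear system) gives (x, y) ≈ (-9.8, 36.6).
Distances from that point to each station vs reported:
  Station 1: calculated 27.2 vs reported 15.3 → residual 11.9 km
  Station 2: calculated 24.1 vs reported 24.1 → residual 0.0 km
  Station 3: calculated 30.8 vs reported 30.8 → residual 0.0 km
  Station 4: calculated 66.4 vs reported 66.4 → residual 0.0 km
Station 2, Station 3, Station 4 are mutually consistent (residuals ≈ 0); Station 1 is off by 11.9 km.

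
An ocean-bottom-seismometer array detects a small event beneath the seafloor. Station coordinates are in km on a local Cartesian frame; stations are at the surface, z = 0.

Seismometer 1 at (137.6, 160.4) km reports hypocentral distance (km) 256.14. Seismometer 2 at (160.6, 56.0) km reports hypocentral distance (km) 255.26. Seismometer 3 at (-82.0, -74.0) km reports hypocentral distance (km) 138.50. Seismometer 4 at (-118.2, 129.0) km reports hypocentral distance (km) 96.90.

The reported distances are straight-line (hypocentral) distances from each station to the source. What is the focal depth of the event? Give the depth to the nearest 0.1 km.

depth ≈ 53.4 km

Each station gives a sphere (x−x_i)² + (y−y_i)² + z² = d_i² (stations at z=0).
Subtracting the Seismometer 1 sphere from Seismometer 2 and Seismometer 3: z² cancels, leaving linear equations in x and y:
46.0 x − 208.8 y = -15283.53
-439.2 x − 468.8 y = 13963.53
Solving: x ≈ -88.996, y ≈ 53.591 km (keep extra digits for the depth step; rounded: -89.0, 53.6).
Then from the Seismometer 1 sphere: z² = 256.14² − (x − 137.6)² − (y − 160.4)² with x = -88.996, y = 53.591, so z ≈ 53.421 ≈ 53.4 km.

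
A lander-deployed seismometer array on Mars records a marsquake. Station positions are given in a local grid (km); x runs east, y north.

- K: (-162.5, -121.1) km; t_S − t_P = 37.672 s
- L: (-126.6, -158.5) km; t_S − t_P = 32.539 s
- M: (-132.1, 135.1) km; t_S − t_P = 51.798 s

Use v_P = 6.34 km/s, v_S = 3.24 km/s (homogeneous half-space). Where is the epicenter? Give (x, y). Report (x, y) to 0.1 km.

x ≈ 87.0 km, y ≈ -129.1 km

Distance from S−P lag: d = Δt · v_P v_S / (v_P − v_S) = Δt · (6.34·3.24)/(6.34−3.24) ≈ 6.6263·Δt.
So d_K = 249.63, d_L = 215.61, d_M = 343.23 km.
Circle about each station: (x + 162.5)² + (y + 121.1)² = 249.63²; (x + 126.6)² + (y + 158.5)² = 215.61²; (x + 132.1)² + (y − 135.1)² = 343.23².
Subtracting pairs of circle equations eliminates x²+y² and gives linear equations (the radical axes):
71.8 x − 74.8 y = 15905.81
60.8 x + 512.4 y = -60860.74
Solving the 2×2 system: x ≈ 87.0, y ≈ -129.1 km.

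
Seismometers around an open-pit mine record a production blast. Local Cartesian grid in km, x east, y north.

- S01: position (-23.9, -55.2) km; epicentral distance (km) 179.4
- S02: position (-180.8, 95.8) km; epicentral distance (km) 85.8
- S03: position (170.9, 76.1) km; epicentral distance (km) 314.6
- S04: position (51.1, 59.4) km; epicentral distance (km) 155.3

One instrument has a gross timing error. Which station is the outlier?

S03

Solve using three stations at a time. Using S01, S02, S04 (subtract circle equations pairwise → linear system) gives (x, y) ≈ (-96.0, 109.0).
Distances from that point to each station vs reported:
  S01: calculated 179.4 vs reported 179.4 → residual 0.0 km
  S02: calculated 85.8 vs reported 85.8 → residual 0.0 km
  S03: calculated 269.0 vs reported 314.6 → residual 45.6 km
  S04: calculated 155.3 vs reported 155.3 → residual 0.0 km
S01, S02, S04 are mutually consistent (residuals ≈ 0); S03 is off by 45.6 km.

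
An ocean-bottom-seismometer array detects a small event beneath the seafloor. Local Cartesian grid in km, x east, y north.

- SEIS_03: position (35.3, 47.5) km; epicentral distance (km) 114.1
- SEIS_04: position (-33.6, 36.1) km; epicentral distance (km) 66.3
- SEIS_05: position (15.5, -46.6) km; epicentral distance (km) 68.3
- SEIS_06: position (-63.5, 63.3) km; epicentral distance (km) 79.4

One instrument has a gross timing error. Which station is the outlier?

SEIS_06

Solve using three stations at a time. Using SEIS_03, SEIS_04, SEIS_05 (subtract circle equations pairwise → linear system) gives (x, y) ≈ (-50.2, -28.0).
Distances from that point to each station vs reported:
  SEIS_03: calculated 114.1 vs reported 114.1 → residual 0.0 km
  SEIS_04: calculated 66.2 vs reported 66.3 → residual 0.1 km
  SEIS_05: calculated 68.2 vs reported 68.3 → residual 0.1 km
  SEIS_06: calculated 92.3 vs reported 79.4 → residual 12.9 km
SEIS_03, SEIS_04, SEIS_05 are mutually consistent (residuals ≈ 0); SEIS_06 is off by 12.9 km.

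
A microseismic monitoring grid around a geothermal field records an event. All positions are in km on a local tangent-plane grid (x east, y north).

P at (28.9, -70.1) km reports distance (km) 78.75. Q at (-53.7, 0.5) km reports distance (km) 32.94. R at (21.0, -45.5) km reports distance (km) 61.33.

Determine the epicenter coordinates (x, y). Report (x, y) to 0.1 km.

Circle about each station: (x − 28.9)² + (y + 70.1)² = 78.75²; (x + 53.7)² + (y − 0.5)² = 32.94²; (x − 21.0)² + (y + 45.5)² = 61.33².
Subtracting pairs of circle equations eliminates x²+y² and gives linear equations (the radical axes):
-165.2 x + 141.2 y = 2251.24
-15.8 x + 49.2 y = -797.78
Solving the 2×2 system: x ≈ -37.9, y ≈ -28.4 km.

-37.9 km east, -28.4 km north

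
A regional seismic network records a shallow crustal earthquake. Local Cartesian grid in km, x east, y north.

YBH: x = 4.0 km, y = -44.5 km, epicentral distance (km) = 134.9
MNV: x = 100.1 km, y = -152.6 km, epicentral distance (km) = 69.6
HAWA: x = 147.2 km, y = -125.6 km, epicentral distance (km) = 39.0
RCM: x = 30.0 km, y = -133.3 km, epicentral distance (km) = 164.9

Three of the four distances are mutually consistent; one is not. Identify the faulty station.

Solve using three stations at a time. Using YBH, MNV, HAWA (subtract circle equations pairwise → linear system) gives (x, y) ≈ (130.9, -90.2).
Distances from that point to each station vs reported:
  YBH: calculated 134.9 vs reported 134.9 → residual 0.0 km
  MNV: calculated 69.6 vs reported 69.6 → residual 0.0 km
  HAWA: calculated 39.0 vs reported 39.0 → residual 0.0 km
  RCM: calculated 109.7 vs reported 164.9 → residual 55.2 km
YBH, MNV, HAWA are mutually consistent (residuals ≈ 0); RCM is off by 55.2 km.

RCM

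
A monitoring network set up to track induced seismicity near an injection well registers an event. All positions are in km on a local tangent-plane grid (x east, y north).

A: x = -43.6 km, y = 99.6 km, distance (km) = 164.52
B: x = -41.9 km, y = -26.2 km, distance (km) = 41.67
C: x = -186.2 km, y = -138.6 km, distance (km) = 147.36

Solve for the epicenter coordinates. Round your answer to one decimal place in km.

Circle about each station: (x + 43.6)² + (y − 99.6)² = 164.52²; (x + 41.9)² + (y + 26.2)² = 41.67²; (x + 186.2)² + (y + 138.6)² = 147.36².
Subtracting the A equation from the B and C equations removes the quadratic terms:
3.4 x − 251.6 y = 15951.37
-285.2 x − 476.4 y = 47411.14
Solving the 2×2 system: x ≈ -59.0, y ≈ -64.2 km.

(-59.0, -64.2)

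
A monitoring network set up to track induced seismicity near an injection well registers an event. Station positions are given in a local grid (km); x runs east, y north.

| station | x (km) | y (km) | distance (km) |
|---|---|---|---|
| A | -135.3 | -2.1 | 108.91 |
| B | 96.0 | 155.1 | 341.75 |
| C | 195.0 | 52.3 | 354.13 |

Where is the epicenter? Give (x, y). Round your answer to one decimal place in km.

(-119.8, -109.9)

Circle about each station: (x + 135.3)² + (y + 2.1)² = 108.91²; (x − 96.0)² + (y − 155.1)² = 341.75²; (x − 195.0)² + (y − 52.3)² = 354.13².
Subtracting the A equation from the B and C equations removes the quadratic terms:
462.6 x + 314.4 y = -89970.16
660.6 x + 108.8 y = -91096.88
Solving the 2×2 system: x ≈ -119.8, y ≈ -109.9 km.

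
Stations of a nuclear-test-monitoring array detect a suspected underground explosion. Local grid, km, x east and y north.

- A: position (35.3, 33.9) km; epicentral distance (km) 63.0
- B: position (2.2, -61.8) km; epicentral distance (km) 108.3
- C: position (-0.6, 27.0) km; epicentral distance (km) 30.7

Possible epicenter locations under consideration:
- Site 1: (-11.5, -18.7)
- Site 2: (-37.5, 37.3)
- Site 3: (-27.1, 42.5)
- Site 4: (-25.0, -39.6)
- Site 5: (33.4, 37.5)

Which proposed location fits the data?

Site 3

For each candidate, compare |candidate − station| to the reported distance:
Site 1: residuals A 7.4, B 63.1, C 16.3 → max 63.1 km
Site 2: residuals A 9.9, B 1.5, C 7.6 → max 9.9 km
Site 3: residuals A 0.0, B 0.0, C 0.0 → max 0.0 km
Site 4: residuals A 32.1, B 73.2, C 40.2 → max 73.2 km
Site 5: residuals A 58.9, B 4.2, C 4.9 → max 58.9 km
Only Site 3 has all residuals ≈ 0.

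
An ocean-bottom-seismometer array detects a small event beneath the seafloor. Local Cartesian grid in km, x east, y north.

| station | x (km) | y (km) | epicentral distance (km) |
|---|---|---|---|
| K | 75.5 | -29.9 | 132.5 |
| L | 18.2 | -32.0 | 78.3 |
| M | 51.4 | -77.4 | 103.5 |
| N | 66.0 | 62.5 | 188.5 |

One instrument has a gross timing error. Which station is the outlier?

N

Solve using three stations at a time. Using K, L, M (subtract circle equations pairwise → linear system) gives (x, y) ≈ (-51.5, -67.4).
Distances from that point to each station vs reported:
  K: calculated 132.4 vs reported 132.5 → residual 0.1 km
  L: calculated 78.2 vs reported 78.3 → residual 0.1 km
  M: calculated 103.4 vs reported 103.5 → residual 0.1 km
  N: calculated 175.1 vs reported 188.5 → residual 13.4 km
K, L, M are mutually consistent (residuals ≈ 0); N is off by 13.4 km.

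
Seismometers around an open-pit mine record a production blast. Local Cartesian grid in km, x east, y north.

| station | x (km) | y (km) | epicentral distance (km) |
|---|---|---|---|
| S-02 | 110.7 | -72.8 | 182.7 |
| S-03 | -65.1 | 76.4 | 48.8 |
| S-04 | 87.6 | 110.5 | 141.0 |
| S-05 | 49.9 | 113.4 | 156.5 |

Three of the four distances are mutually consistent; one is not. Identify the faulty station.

Solve using three stations at a time. Using S-02, S-03, S-04 (subtract circle equations pairwise → linear system) gives (x, y) ≈ (-33.9, 38.9).
Distances from that point to each station vs reported:
  S-02: calculated 182.7 vs reported 182.7 → residual 0.0 km
  S-03: calculated 48.8 vs reported 48.8 → residual 0.0 km
  S-04: calculated 141.0 vs reported 141.0 → residual 0.0 km
  S-05: calculated 112.1 vs reported 156.5 → residual 44.4 km
S-02, S-03, S-04 are mutually consistent (residuals ≈ 0); S-05 is off by 44.4 km.

S-05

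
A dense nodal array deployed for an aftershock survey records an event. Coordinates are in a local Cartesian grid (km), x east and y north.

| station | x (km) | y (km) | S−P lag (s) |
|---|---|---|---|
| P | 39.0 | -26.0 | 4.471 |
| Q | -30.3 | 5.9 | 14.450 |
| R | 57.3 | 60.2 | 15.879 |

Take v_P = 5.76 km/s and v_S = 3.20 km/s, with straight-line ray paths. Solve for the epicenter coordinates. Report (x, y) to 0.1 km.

(54.7, -54.1)

Distance from S−P lag: d = Δt · v_P v_S / (v_P − v_S) = Δt · (5.76·3.20)/(5.76−3.20) ≈ 7.2000·Δt.
So d_P = 32.19, d_Q = 104.04, d_R = 114.33 km.
Circle about each station: (x − 39.0)² + (y + 26.0)² = 32.19²; (x + 30.3)² + (y − 5.9)² = 104.04²; (x − 57.3)² + (y − 60.2)² = 114.33².
Subtracting the P equation from the Q and R equations removes the quadratic terms:
-138.6 x + 63.8 y = -11032.23
36.6 x + 172.4 y = -7324.82
Solving the 2×2 system: x ≈ 54.7, y ≈ -54.1 km.
Check against P (with the unrounded x, y): √((x − 39.0)²+(y + 26.0)²) = 32.19 ≈ 32.19 km. ✓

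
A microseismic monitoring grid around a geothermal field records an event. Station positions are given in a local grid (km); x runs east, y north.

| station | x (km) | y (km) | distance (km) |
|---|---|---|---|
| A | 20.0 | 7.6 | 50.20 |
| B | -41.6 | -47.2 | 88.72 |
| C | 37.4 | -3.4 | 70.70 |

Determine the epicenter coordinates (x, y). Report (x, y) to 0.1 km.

Circle about each station: (x − 20.0)² + (y − 7.6)² = 50.20²; (x + 41.6)² + (y + 47.2)² = 88.72²; (x − 37.4)² + (y + 3.4)² = 70.70².
Subtracting the A equation from the B and C equations removes the quadratic terms:
-123.2 x − 109.6 y = -1850.56
34.8 x − 22.0 y = -1525.89
Solving the 2×2 system: x ≈ -19.4, y ≈ 38.7 km.

(-19.4, 38.7)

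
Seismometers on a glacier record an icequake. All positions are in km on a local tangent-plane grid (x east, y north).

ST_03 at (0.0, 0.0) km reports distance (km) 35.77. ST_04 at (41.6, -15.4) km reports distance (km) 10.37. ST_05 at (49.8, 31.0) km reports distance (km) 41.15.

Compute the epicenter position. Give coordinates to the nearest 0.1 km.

Circle about each station: x² + y² = 35.77²; (x − 41.6)² + (y + 15.4)² = 10.37²; (x − 49.8)² + (y − 31.0)² = 41.15².
Subtracting the ST_03 equation from the ST_04 and ST_05 equations removes the quadratic terms:
83.2 x − 30.8 y = 3139.68
99.6 x + 62.0 y = 3027.21
Solving the 2×2 system: x ≈ 35.0, y ≈ -7.4 km.

x ≈ 35.0 km, y ≈ -7.4 km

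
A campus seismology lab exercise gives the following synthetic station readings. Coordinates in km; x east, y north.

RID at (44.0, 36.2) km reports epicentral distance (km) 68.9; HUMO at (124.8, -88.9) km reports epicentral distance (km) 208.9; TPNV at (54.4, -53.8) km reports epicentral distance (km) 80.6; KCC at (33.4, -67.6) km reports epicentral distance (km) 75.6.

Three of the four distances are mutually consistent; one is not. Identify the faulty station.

Solve using three stations at a time. Using RID, TPNV, KCC (subtract circle equations pairwise → linear system) gives (x, y) ≈ (-10.6, -6.0).
Distances from that point to each station vs reported:
  RID: calculated 69.0 vs reported 68.9 → residual 0.1 km
  HUMO: calculated 158.8 vs reported 208.9 → residual 50.1 km
  TPNV: calculated 80.7 vs reported 80.6 → residual 0.1 km
  KCC: calculated 75.7 vs reported 75.6 → residual 0.1 km
RID, TPNV, KCC are mutually consistent (residuals ≈ 0); HUMO is off by 50.1 km.

HUMO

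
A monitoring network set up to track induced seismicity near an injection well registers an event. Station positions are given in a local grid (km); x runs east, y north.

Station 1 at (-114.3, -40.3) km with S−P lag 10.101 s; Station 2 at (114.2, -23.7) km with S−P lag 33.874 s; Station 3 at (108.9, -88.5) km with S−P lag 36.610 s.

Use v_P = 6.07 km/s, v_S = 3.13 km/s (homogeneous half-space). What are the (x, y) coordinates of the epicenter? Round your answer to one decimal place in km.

(-99.6, 23.3)

Distance from S−P lag: d = Δt · v_P v_S / (v_P − v_S) = Δt · (6.07·3.13)/(6.07−3.13) ≈ 6.4623·Δt.
So d_Station 1 = 65.28, d_Station 2 = 218.90, d_Station 3 = 236.58 km.
Circle about each station: (x + 114.3)² + (y + 40.3)² = 65.28²; (x − 114.2)² + (y + 23.7)² = 218.90²; (x − 108.9)² + (y + 88.5)² = 236.58².
Subtracting pairs of circle equations eliminates x²+y² and gives linear equations (the radical axes):
457.0 x + 33.2 y = -44740.98
446.4 x − 96.4 y = -46705.74
Solving the 2×2 system: x ≈ -99.6, y ≈ 23.3 km.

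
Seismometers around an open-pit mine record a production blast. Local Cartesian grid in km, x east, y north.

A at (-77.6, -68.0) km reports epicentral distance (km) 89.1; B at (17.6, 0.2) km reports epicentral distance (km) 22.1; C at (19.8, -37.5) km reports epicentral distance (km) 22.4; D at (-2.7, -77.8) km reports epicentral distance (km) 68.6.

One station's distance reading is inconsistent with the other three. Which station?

Solve using three stations at a time. Using B, C, D (subtract circle equations pairwise → linear system) gives (x, y) ≈ (30.6, -17.8).
Distances from that point to each station vs reported:
  A: calculated 119.3 vs reported 89.1 → residual 30.2 km
  B: calculated 22.2 vs reported 22.1 → residual 0.1 km
  C: calculated 22.5 vs reported 22.4 → residual 0.1 km
  D: calculated 68.6 vs reported 68.6 → residual 0.0 km
B, C, D are mutually consistent (residuals ≈ 0); A is off by 30.2 km.

A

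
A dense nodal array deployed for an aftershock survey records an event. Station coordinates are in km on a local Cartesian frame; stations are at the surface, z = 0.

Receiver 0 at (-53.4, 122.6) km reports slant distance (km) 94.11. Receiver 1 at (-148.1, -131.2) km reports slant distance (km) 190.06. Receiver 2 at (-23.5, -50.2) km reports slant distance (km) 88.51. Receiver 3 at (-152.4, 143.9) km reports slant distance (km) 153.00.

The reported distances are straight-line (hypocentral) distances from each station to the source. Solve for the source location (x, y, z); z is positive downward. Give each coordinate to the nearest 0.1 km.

(-51.4, 31.0, 21.5)

Each station gives a sphere (x−x_i)² + (y−y_i)² + z² = d_i² (stations at z=0).
Subtracting the Receiver 0 sphere from Receiver 1 and Receiver 2: z² cancels, leaving linear equations in x and y:
-189.4 x − 507.6 y = -6001.38
59.8 x − 345.6 y = -13787.36
Solving: x ≈ -51.397, y ≈ 31.001 km (keep extra digits for the depth step; rounded: -51.4, 31.0).
Then from the Receiver 0 sphere: z² = 94.11² − (x + 53.4)² − (y − 122.6)² with x = -51.397, y = 31.001, so z ≈ 21.501 ≈ 21.5 km.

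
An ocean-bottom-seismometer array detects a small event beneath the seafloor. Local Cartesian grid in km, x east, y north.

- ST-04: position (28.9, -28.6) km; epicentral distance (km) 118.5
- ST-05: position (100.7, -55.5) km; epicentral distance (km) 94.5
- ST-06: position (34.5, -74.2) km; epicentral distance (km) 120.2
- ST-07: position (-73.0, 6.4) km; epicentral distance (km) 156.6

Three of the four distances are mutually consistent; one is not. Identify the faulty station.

Solve using three stations at a time. Using ST-05, ST-06, ST-07 (subtract circle equations pairwise → linear system) gives (x, y) ≈ (80.6, 36.7).
Distances from that point to each station vs reported:
  ST-04: calculated 83.3 vs reported 118.5 → residual 35.2 km
  ST-05: calculated 94.4 vs reported 94.5 → residual 0.1 km
  ST-06: calculated 120.1 vs reported 120.2 → residual 0.1 km
  ST-07: calculated 156.5 vs reported 156.6 → residual 0.1 km
ST-05, ST-06, ST-07 are mutually consistent (residuals ≈ 0); ST-04 is off by 35.2 km.

ST-04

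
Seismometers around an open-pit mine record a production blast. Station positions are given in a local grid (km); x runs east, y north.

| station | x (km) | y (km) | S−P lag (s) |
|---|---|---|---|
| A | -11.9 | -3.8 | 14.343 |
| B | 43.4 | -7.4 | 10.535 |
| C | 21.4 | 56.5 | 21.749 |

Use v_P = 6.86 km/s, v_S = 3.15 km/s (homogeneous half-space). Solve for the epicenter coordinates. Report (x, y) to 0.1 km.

Distance from S−P lag: d = Δt · v_P v_S / (v_P − v_S) = Δt · (6.86·3.15)/(6.86−3.15) ≈ 5.8245·Δt.
So d_A = 83.54, d_B = 61.36, d_C = 126.68 km.
Circle about each station: (x + 11.9)² + (y + 3.8)² = 83.54²; (x − 43.4)² + (y + 7.4)² = 61.36²; (x − 21.4)² + (y − 56.5)² = 126.68².
Subtracting the A equation from the B and C equations removes the quadratic terms:
110.6 x − 7.2 y = 4996.15
66.6 x + 120.6 y = -5574.73
Solving the 2×2 system: x ≈ 40.7, y ≈ -68.7 km.

40.7 km east, -68.7 km north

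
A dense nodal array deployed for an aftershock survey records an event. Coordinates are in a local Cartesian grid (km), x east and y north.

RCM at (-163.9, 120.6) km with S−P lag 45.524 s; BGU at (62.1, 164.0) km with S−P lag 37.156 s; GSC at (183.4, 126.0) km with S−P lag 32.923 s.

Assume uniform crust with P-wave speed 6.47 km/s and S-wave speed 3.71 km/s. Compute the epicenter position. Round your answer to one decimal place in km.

121.7 km east, -153.6 km north

Distance from S−P lag: d = Δt · v_P v_S / (v_P − v_S) = Δt · (6.47·3.71)/(6.47−3.71) ≈ 8.6970·Δt.
So d_RCM = 395.92, d_BGU = 323.15, d_GSC = 286.33 km.
Circle about each station: (x + 163.9)² + (y − 120.6)² = 395.92²; (x − 62.1)² + (y − 164.0)² = 323.15²; (x − 183.4)² + (y − 126.0)² = 286.33².
Subtracting the RCM equation from the BGU and GSC equations removes the quadratic terms:
452.0 x + 86.8 y = 41671.56
694.6 x + 10.8 y = 82871.77
Solving the 2×2 system: x ≈ 121.7, y ≈ -153.6 km.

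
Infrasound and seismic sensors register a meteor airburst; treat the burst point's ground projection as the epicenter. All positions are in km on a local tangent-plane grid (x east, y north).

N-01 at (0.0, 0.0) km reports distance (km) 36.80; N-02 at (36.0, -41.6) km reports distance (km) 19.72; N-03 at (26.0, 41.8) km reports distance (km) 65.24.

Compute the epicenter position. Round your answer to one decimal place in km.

(28.4, -23.4)

Circle about each station: x² + y² = 36.80²; (x − 36.0)² + (y + 41.6)² = 19.72²; (x − 26.0)² + (y − 41.8)² = 65.24².
Subtracting the N-01 equation from the N-02 and N-03 equations removes the quadratic terms:
72.0 x − 83.2 y = 3991.92
52.0 x + 83.6 y = -478.78
Solving the 2×2 system: x ≈ 28.4, y ≈ -23.4 km.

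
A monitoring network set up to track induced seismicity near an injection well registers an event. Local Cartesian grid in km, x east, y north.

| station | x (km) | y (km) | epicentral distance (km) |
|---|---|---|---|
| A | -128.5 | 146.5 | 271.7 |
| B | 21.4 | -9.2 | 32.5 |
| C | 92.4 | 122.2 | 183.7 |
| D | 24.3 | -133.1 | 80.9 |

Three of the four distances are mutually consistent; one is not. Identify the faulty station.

B

Solve using three stations at a time. Using A, C, D (subtract circle equations pairwise → linear system) gives (x, y) ≈ (51.6, -56.9).
Distances from that point to each station vs reported:
  A: calculated 271.7 vs reported 271.7 → residual 0.0 km
  B: calculated 56.5 vs reported 32.5 → residual 24.0 km
  C: calculated 183.7 vs reported 183.7 → residual 0.0 km
  D: calculated 80.9 vs reported 80.9 → residual 0.0 km
A, C, D are mutually consistent (residuals ≈ 0); B is off by 24.0 km.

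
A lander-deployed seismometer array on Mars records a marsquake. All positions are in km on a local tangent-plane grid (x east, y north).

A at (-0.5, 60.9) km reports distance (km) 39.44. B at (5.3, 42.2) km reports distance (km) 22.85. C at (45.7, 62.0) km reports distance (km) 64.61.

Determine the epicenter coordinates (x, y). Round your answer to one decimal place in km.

Circle about each station: (x + 0.5)² + (y − 60.9)² = 39.44²; (x − 5.3)² + (y − 42.2)² = 22.85²; (x − 45.7)² + (y − 62.0)² = 64.61².
Subtracting the A equation from the B and C equations removes the quadratic terms:
11.6 x − 37.4 y = -866.74
92.4 x + 2.2 y = -395.51
Solving the 2×2 system: x ≈ -4.8, y ≈ 21.7 km.

x ≈ -4.8 km, y ≈ 21.7 km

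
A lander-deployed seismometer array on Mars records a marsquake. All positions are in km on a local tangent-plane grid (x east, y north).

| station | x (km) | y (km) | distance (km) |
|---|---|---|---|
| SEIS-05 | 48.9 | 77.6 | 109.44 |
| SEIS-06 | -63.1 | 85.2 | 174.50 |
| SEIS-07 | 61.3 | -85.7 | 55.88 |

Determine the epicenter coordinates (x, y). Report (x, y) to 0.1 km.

Circle about each station: (x − 48.9)² + (y − 77.6)² = 109.44²; (x + 63.1)² + (y − 85.2)² = 174.50²; (x − 61.3)² + (y + 85.7)² = 55.88².
Subtracting pairs of circle equations eliminates x²+y² and gives linear equations (the radical axes):
-224.0 x + 15.2 y = -15645.46
24.8 x − 326.6 y = 11543.75
Solving the 2×2 system: x ≈ 67.8, y ≈ -30.2 km.
Check against SEIS-05 (with the unrounded x, y): √((x − 48.9)²+(y − 77.6)²) = 109.44 ≈ 109.44 km. ✓

x ≈ 67.8 km, y ≈ -30.2 km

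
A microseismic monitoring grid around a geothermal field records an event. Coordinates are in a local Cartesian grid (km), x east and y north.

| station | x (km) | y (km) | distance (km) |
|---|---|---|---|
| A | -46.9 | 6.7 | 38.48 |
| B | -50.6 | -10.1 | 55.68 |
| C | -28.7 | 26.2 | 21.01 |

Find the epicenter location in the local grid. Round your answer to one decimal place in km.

Circle about each station: (x + 46.9)² + (y − 6.7)² = 38.48²; (x + 50.6)² + (y + 10.1)² = 55.68²; (x + 28.7)² + (y − 26.2)² = 21.01².
Subtracting the A equation from the B and C equations removes the quadratic terms:
-7.4 x − 33.6 y = -1201.68
36.4 x + 39.0 y = 304.92
Solving the 2×2 system: x ≈ -39.2, y ≈ 44.4 km.

-39.2 km east, 44.4 km north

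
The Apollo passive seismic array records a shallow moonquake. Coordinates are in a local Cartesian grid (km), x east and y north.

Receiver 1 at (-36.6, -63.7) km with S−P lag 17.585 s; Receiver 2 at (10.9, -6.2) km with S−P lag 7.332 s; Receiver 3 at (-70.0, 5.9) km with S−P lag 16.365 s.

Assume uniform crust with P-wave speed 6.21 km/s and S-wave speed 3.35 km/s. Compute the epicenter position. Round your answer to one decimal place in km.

x ≈ 45.6 km, y ≈ 34.3 km

Distance from S−P lag: d = Δt · v_P v_S / (v_P − v_S) = Δt · (6.21·3.35)/(6.21−3.35) ≈ 7.2740·Δt.
So d_Receiver 1 = 127.91, d_Receiver 2 = 53.33, d_Receiver 3 = 119.04 km.
Circle about each station: (x + 36.6)² + (y + 63.7)² = 127.91²; (x − 10.9)² + (y + 6.2)² = 53.33²; (x + 70.0)² + (y − 5.9)² = 119.04².
Subtracting the Receiver 1 equation from the Receiver 2 and Receiver 3 equations removes the quadratic terms:
95.0 x + 115.0 y = 8276.88
-66.8 x + 139.2 y = 1728.01
Solving the 2×2 system: x ≈ 45.6, y ≈ 34.3 km.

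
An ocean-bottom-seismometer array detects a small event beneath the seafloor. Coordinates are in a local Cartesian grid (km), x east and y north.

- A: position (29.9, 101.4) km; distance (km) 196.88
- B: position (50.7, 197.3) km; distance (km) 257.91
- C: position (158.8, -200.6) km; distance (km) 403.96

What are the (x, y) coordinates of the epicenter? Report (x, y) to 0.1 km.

Circle about each station: (x − 29.9)² + (y − 101.4)² = 196.88²; (x − 50.7)² + (y − 197.3)² = 257.91²; (x − 158.8)² + (y + 200.6)² = 403.96².
Subtracting pairs of circle equations eliminates x²+y² and gives linear equations (the radical axes):
41.6 x + 191.8 y = 2565.98
257.8 x − 604.0 y = -70140.12
Solving the 2×2 system: x ≈ -159.6, y ≈ 48.0 km.

(-159.6, 48.0)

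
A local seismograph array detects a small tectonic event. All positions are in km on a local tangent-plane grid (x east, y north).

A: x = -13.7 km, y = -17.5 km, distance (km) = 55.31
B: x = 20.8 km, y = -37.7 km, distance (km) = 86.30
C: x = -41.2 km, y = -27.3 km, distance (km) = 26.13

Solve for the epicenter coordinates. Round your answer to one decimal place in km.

x ≈ -65.5 km, y ≈ -36.9 km

Circle about each station: (x + 13.7)² + (y + 17.5)² = 55.31²; (x − 20.8)² + (y + 37.7)² = 86.30²; (x + 41.2)² + (y + 27.3)² = 26.13².
Subtracting the A equation from the B and C equations removes the quadratic terms:
69.0 x − 40.4 y = -3028.50
-55.0 x − 19.6 y = 4325.21
Solving the 2×2 system: x ≈ -65.5, y ≈ -36.9 km.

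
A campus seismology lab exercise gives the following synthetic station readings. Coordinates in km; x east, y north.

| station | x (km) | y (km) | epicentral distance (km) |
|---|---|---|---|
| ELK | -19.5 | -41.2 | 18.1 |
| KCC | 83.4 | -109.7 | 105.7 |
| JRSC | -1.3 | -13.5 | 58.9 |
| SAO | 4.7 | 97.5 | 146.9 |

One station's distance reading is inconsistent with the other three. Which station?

Solve using three stations at a time. Using ELK, KCC, SAO (subtract circle equations pairwise → linear system) gives (x, y) ≈ (-3.3, -49.2).
Distances from that point to each station vs reported:
  ELK: calculated 18.1 vs reported 18.1 → residual 0.0 km
  KCC: calculated 105.7 vs reported 105.7 → residual 0.0 km
  JRSC: calculated 35.7 vs reported 58.9 → residual 23.2 km
  SAO: calculated 146.9 vs reported 146.9 → residual 0.0 km
ELK, KCC, SAO are mutually consistent (residuals ≈ 0); JRSC is off by 23.2 km.

JRSC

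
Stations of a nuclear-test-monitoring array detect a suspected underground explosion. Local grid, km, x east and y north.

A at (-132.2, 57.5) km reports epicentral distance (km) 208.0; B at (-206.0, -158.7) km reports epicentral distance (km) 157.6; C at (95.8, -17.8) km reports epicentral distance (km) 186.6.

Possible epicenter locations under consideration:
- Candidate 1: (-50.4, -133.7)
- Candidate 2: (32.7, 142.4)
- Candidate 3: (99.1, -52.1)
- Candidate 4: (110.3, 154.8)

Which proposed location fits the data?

Candidate 1

For each candidate, compare |candidate − station| to the reported distance:
Candidate 1: residuals A 0.0, B 0.0, C 0.0 → max 0.0 km
Candidate 2: residuals A 22.5, B 226.6, C 14.4 → max 226.6 km
Candidate 3: residuals A 48.0, B 165.6, C 152.1 → max 165.6 km
Candidate 4: residuals A 53.3, B 287.7, C 13.4 → max 287.7 km
Only Candidate 1 has all residuals ≈ 0.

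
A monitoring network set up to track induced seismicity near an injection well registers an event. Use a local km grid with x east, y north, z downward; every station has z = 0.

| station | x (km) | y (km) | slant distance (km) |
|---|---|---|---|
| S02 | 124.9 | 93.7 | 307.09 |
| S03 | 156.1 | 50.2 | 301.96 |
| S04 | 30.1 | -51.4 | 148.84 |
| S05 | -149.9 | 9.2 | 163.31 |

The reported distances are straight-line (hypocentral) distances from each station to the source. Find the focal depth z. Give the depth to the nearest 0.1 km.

Each station gives a sphere (x−x_i)² + (y−y_i)² + z² = d_i² (stations at z=0).
Subtracting the S02 sphere from S03 and S04: z² cancels, leaving linear equations in x and y:
62.4 x − 87.0 y = 5631.98
-189.6 x − 290.2 y = 51319.19
Solving: x ≈ -81.794, y ≈ -123.401 km (keep extra digits for the depth step; rounded: -81.8, -123.4).
Then from the S02 sphere: z² = 307.09² − (x − 124.9)² − (y − 93.7)² with x = -81.794, y = -123.401, so z ≈ 66.701 ≈ 66.7 km.

z ≈ 66.7 km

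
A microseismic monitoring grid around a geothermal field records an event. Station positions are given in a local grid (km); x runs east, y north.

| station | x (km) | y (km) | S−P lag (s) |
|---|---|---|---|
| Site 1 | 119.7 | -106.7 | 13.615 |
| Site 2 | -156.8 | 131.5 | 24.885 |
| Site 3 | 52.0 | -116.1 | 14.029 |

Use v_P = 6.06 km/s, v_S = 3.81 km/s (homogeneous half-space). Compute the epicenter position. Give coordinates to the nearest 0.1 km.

75.7 km east, 25.9 km north

Distance from S−P lag: d = Δt · v_P v_S / (v_P − v_S) = Δt · (6.06·3.81)/(6.06−3.81) ≈ 10.2616·Δt.
So d_Site 1 = 139.71, d_Site 2 = 255.36, d_Site 3 = 143.96 km.
Circle about each station: (x − 119.7)² + (y + 106.7)² = 139.71²; (x + 156.8)² + (y − 131.5)² = 255.36²; (x − 52.0)² + (y + 116.1)² = 143.96².
Subtracting pairs of circle equations eliminates x²+y² and gives linear equations (the radical axes):
-553.0 x + 476.4 y = -29524.34
-135.4 x − 18.8 y = -10735.37
Solving the 2×2 system: x ≈ 75.7, y ≈ 25.9 km.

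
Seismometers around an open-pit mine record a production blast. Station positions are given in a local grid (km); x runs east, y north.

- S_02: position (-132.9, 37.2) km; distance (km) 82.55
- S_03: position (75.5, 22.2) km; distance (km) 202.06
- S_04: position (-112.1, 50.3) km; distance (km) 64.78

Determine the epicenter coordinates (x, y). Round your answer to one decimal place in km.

(-104.2, 114.6)

Circle about each station: (x + 132.9)² + (y − 37.2)² = 82.55²; (x − 75.5)² + (y − 22.2)² = 202.06²; (x + 112.1)² + (y − 50.3)² = 64.78².
Subtracting the S_02 equation from the S_03 and S_04 equations removes the quadratic terms:
416.8 x − 30.0 y = -46866.90
41.6 x + 26.2 y = -1331.70
Solving the 2×2 system: x ≈ -104.2, y ≈ 114.6 km.
Check against S_02 (with the unrounded x, y): √((x + 132.9)²+(y − 37.2)²) = 82.56 ≈ 82.55 km. ✓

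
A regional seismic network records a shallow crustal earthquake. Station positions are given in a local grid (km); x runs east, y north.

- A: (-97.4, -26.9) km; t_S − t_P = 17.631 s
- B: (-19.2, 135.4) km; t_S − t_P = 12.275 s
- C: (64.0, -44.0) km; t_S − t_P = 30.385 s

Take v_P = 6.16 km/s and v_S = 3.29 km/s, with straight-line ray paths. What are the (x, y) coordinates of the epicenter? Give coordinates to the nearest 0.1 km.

Distance from S−P lag: d = Δt · v_P v_S / (v_P − v_S) = Δt · (6.16·3.29)/(6.16−3.29) ≈ 7.0615·Δt.
So d_A = 124.50, d_B = 86.68, d_C = 214.56 km.
Circle about each station: (x + 97.4)² + (y + 26.9)² = 124.50²; (x + 19.2)² + (y − 135.4)² = 86.68²; (x − 64.0)² + (y + 44.0)² = 214.56².
Subtracting the A equation from the B and C equations removes the quadratic terms:
156.4 x + 324.6 y = 16478.26
322.8 x − 34.2 y = -34714.11
Solving the 2×2 system: x ≈ -97.2, y ≈ 97.6 km.

(-97.2, 97.6)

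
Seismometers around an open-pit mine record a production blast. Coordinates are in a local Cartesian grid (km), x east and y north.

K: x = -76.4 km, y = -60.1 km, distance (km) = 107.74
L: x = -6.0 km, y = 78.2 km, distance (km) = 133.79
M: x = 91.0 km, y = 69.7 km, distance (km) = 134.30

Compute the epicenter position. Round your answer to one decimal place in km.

30.9 km east, -50.4 km north

Circle about each station: (x + 76.4)² + (y + 60.1)² = 107.74²; (x + 6.0)² + (y − 78.2)² = 133.79²; (x − 91.0)² + (y − 69.7)² = 134.30².
Subtracting the K equation from the L and M equations removes the quadratic terms:
140.8 x + 276.6 y = -9589.59
334.8 x + 259.6 y = -2738.46
Solving the 2×2 system: x ≈ 30.9, y ≈ -50.4 km.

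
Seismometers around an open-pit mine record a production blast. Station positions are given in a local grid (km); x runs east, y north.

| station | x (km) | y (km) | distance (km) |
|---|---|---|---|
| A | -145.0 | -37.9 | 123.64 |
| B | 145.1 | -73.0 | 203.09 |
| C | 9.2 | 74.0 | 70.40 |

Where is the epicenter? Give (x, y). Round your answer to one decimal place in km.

x ≈ -35.6 km, y ≈ 19.7 km

Circle about each station: (x + 145.0)² + (y + 37.9)² = 123.64²; (x − 145.1)² + (y + 73.0)² = 203.09²; (x − 9.2)² + (y − 74.0)² = 70.40².
Subtracting pairs of circle equations eliminates x²+y² and gives linear equations (the radical axes):
580.2 x − 70.2 y = -22037.10
308.4 x + 223.8 y = -6570.08
Solving the 2×2 system: x ≈ -35.6, y ≈ 19.7 km.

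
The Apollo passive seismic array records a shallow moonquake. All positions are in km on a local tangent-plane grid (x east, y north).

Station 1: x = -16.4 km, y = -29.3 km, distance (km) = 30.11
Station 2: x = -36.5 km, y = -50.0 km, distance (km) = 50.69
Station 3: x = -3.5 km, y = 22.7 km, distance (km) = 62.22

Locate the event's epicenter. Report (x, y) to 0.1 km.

Circle about each station: (x + 16.4)² + (y + 29.3)² = 30.11²; (x + 36.5)² + (y + 50.0)² = 50.69²; (x + 3.5)² + (y − 22.7)² = 62.22².
Subtracting the Station 1 equation from the Station 2 and Station 3 equations removes the quadratic terms:
-40.2 x − 41.4 y = 1041.94
25.8 x + 104.0 y = -3564.63
Solving the 2×2 system: x ≈ 12.6, y ≈ -37.4 km.

(12.6, -37.4)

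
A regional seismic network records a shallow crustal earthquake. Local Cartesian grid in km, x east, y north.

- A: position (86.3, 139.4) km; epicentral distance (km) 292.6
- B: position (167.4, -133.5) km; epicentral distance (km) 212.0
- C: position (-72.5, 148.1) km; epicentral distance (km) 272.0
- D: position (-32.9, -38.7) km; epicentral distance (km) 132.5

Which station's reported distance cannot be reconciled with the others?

D

Solve using three stations at a time. Using A, B, C (subtract circle equations pairwise → linear system) gives (x, y) ≈ (-44.3, -122.4).
Distances from that point to each station vs reported:
  A: calculated 292.6 vs reported 292.6 → residual 0.0 km
  B: calculated 212.0 vs reported 212.0 → residual 0.0 km
  C: calculated 272.0 vs reported 272.0 → residual 0.0 km
  D: calculated 84.5 vs reported 132.5 → residual 48.0 km
A, B, C are mutually consistent (residuals ≈ 0); D is off by 48.0 km.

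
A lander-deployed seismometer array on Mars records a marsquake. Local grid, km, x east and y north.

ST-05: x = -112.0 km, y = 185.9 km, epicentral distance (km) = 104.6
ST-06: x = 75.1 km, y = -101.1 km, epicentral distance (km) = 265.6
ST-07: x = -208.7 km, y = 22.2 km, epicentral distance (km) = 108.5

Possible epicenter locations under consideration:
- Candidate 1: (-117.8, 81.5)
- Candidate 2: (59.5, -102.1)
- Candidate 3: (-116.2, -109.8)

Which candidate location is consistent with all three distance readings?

Candidate 1

For each candidate, compare |candidate − station| to the reported distance:
Candidate 1: residuals ST-05 0.0, ST-06 0.0, ST-07 0.0 → max 0.0 km
Candidate 2: residuals ST-05 230.6, ST-06 250.0, ST-07 187.1 → max 250.0 km
Candidate 3: residuals ST-05 191.1, ST-06 74.1, ST-07 52.7 → max 191.1 km
Only Candidate 1 has all residuals ≈ 0.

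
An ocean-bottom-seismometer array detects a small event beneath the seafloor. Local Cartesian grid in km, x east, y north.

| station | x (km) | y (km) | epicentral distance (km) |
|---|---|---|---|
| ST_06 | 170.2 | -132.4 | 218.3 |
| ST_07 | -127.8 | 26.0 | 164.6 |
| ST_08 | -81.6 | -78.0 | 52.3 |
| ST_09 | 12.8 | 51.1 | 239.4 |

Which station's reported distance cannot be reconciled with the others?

ST_09

Solve using three stations at a time. Using ST_06, ST_07, ST_08 (subtract circle equations pairwise → linear system) gives (x, y) ≈ (-47.6, -117.7).
Distances from that point to each station vs reported:
  ST_06: calculated 218.3 vs reported 218.3 → residual 0.0 km
  ST_07: calculated 164.6 vs reported 164.6 → residual 0.0 km
  ST_08: calculated 52.3 vs reported 52.3 → residual 0.0 km
  ST_09: calculated 179.3 vs reported 239.4 → residual 60.1 km
ST_06, ST_07, ST_08 are mutually consistent (residuals ≈ 0); ST_09 is off by 60.1 km.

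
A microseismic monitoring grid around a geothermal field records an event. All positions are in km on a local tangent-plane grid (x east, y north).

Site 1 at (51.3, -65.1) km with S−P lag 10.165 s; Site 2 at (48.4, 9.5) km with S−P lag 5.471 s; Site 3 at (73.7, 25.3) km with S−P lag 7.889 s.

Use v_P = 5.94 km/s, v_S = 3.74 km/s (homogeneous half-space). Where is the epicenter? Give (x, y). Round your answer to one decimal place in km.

Distance from S−P lag: d = Δt · v_P v_S / (v_P − v_S) = Δt · (5.94·3.74)/(5.94−3.74) ≈ 10.0980·Δt.
So d_Site 1 = 102.65, d_Site 2 = 55.25, d_Site 3 = 79.66 km.
Circle about each station: (x − 51.3)² + (y + 65.1)² = 102.65²; (x − 48.4)² + (y − 9.5)² = 55.25²; (x − 73.7)² + (y − 25.3)² = 79.66².
Subtracting pairs of circle equations eliminates x²+y² and gives linear equations (the radical axes):
-5.8 x + 149.2 y = 3047.57
44.8 x + 180.8 y = 3393.39
Solving the 2×2 system: x ≈ -5.8, y ≈ 20.2 km.
Check against Site 1 (with the unrounded x, y): √((x − 51.3)²+(y + 65.1)²) = 102.64 ≈ 102.65 km. ✓

-5.8 km east, 20.2 km north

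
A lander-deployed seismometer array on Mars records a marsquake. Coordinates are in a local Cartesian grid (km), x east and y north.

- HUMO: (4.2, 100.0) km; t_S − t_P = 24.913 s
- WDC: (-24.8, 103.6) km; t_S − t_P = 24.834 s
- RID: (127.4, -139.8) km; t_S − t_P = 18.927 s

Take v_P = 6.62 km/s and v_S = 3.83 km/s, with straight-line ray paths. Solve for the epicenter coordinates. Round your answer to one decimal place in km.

(-43.6, -121.3)

Distance from S−P lag: d = Δt · v_P v_S / (v_P − v_S) = Δt · (6.62·3.83)/(6.62−3.83) ≈ 9.0877·Δt.
So d_HUMO = 226.40, d_WDC = 225.68, d_RID = 172.00 km.
Circle about each station: (x − 4.2)² + (y − 100.0)² = 226.40²; (x + 24.8)² + (y − 103.6)² = 225.68²; (x − 127.4)² + (y + 139.8)² = 172.00².
Subtracting pairs of circle equations eliminates x²+y² and gives linear equations (the radical axes):
-58.0 x + 7.2 y = 1655.86
246.4 x − 479.6 y = 47430.12
Solving the 2×2 system: x ≈ -43.6, y ≈ -121.3 km.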